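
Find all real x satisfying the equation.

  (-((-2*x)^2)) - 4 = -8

Step 1. [(-((-2*x)^2)) - 4 = -8] add 4: x sits inside (… - 4) ⇒ sub: -((-2*x)^2) = -4.
Step 2. [-((-2*x)^2) = -4] LHS negated; negate both sides ⇒ neg: (-2*x)^2 = 4.
Step 3. [(-2*x)^2 = 4] √ both sides: 4 ≥ 0 gives two branches ⇒ sqrt: -2*x = 2 or -2.
Step 4. [-2*x = 2 or -2] LHS = -2·(…); ÷-2 both sides, so div: x = -1 or 1.

Answer: x ∈ {-1, 1}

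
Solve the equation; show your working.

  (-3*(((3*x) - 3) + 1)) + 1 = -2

Step 1. [(-3*(((3*x) - 3) + 1)) + 1 = -2] +1 is outermost — subtract 1 both sides, so sub: -3*(((3*x) - 3) + 1) = -3.
Step 2. [-3*(((3*x) - 3) + 1) = -3] -3·(inner) — divide through by -3. So div: ((3*x) - 3) + 1 = 1.
Step 3. [((3*x) - 3) + 1 = 1] the outer +1 inverts by subtracting 1 ⇒ sub: (3*x) - 3 = 0.
Step 4. [(3*x) - 3 = 0] the outer -3 inverts by adding 3. So sub: 3*x = 3.
Step 5. [3*x = 3] leading coefficient 3: divide by 3 ⇒ div: x = 1.

Answer: x ∈ {1}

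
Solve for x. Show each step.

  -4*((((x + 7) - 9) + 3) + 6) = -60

Step 1. [-4*((((x + 7) - 9) + 3) + 6) = -60] divide by the outer -4 ⇒ div: (((x + 7) - 9) + 3) + 6 = 15.
Step 2. [(((x + 7) - 9) + 3) + 6 = 15] the outer +6 inverts by subtracting 6. So sub: ((x + 7) - 9) + 3 = 9.
Step 3. [((x + 7) - 9) + 3 = 9] 3 comes off first (subtract 3), so sub: (x + 7) - 9 = 6.
Step 4. [(x + 7) - 9 = 6] -9 is outermost — add 9 both sides ⇒ sub: x + 7 = 15.
Step 5. [x + 7 = 15] +7 is outermost — subtract 7 both sides ⇒ sub: x = 8.

Answer: x ∈ {8}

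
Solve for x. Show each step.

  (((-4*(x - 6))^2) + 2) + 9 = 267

Step 1. [(((-4*(x - 6))^2) + 2) + 9 = 267] the outer +9 inverts by subtracting 9, so sub: ((-4*(x - 6))^2) + 2 = 258.
Step 2. [((-4*(x - 6))^2) + 2 = 258] peel the +2: subtract 2 from each side, so sub: (-4*(x - 6))^2 = 256.
Step 3. [(-4*(x - 6))^2 = 256] LHS squared, RHS 256 ≥ 0: apply √ (±) ⇒ sqrt: -4*(x - 6) = 16 or -16.
Step 4. [-4*(x - 6) = 16 or -16] -4·(inner) — divide through by -4 ⇒ div: x - 6 = -4 or 4.
Step 5. [x - 6 = -4 or 4] -6 is outermost — add 6 both sides. So sub: x = 2 or 10.

Answer: x ∈ {2, 10}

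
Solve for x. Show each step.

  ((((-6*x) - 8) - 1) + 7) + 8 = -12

Step 1. [((((-6*x) - 8) - 1) + 7) + 8 = -12] peel the +8: subtract 8 from each side, so sub: (((-6*x) - 8) - 1) + 7 = -20.
Step 2. [(((-6*x) - 8) - 1) + 7 = -20] +7 is outermost — subtract 7 both sides. So sub: ((-6*x) - 8) - 1 = -27.
Step 3. [((-6*x) - 8) - 1 = -27] -1 is outermost — add 1 both sides, so sub: (-6*x) - 8 = -26.
Step 4. [(-6*x) - 8 = -26] -8 is outermost — add 8 both sides ⇒ sub: -6*x = -18.
Step 5. [-6*x = -18] leading coefficient -6: divide by -6. So div: x = 3.

Answer: x ∈ {3}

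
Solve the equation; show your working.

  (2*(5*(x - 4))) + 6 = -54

Step 1. [(2*(5*(x - 4))) + 6 = -54] 2 divides every term; factor it out, so factor: (5*(x - 4)) + 3 = -27.
Step 2. [(5*(x - 4)) + 3 = -27] the outer +3 inverts by subtracting 3 ⇒ sub: 5*(x - 4) = -30.
Step 3. [5*(x - 4) = -30] divide by the outer 5 ⇒ div: x - 4 = -6.
Step 4. [x - 4 = -6] -4 is outermost — add 4 both sides, so sub: x = -2.

Answer: x ∈ {-2}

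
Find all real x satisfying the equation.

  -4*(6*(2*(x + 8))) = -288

Step 1. [-4*(6*(2*(x + 8))) = -288] -4·(inner) — divide through by -4. So div: 6*(2*(x + 8)) = 72.
Step 2. [6*(2*(x + 8)) = 72] leading coefficient 6: divide by 6, so div: 2*(x + 8) = 12.
Step 3. [2*(x + 8) = 12] divide by the outer 2, so div: x + 8 = 6.
Step 4. [x + 8 = 6] peel the +8: subtract 8 from each side. So sub: x = -2.

Answer: x ∈ {-2}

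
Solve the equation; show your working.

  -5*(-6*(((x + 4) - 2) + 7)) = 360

Step 1. [-5*(-6*(((x + 4) - 2) + 7)) = 360] -5 out front; divide by -5. So div: -6*(((x + 4) - 2) + 7) = -72.
Step 2. [-6*(((x + 4) - 2) + 7) = -72] -6·(inner) — divide through by -6, so div: ((x + 4) - 2) + 7 = 12.
Step 3. [((x + 4) - 2) + 7 = 12] the outer +7 inverts by subtracting 7 ⇒ sub: (x + 4) - 2 = 5.
Step 4. [(x + 4) - 2 = 5] peel the -2: add 2 from each side ⇒ sub: x + 4 = 7.
Step 5. [x + 4 = 7] subtract 4: x sits inside (… + 4). So sub: x = 3.

Answer: x ∈ {3}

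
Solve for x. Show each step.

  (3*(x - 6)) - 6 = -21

Step 1. [(3*(x - 6)) - 6 = -21] 3 divides every term; factor it out. So factor: (x - 6) - 2 = -7.
Step 2. [(x - 6) - 2 = -7] peel the -2: add 2 from each side, so sub: x - 6 = -5.
Step 3. [x - 6 = -5] peel the -6: add 6 from each side, so sub: x = 1.

Answer: x ∈ {1}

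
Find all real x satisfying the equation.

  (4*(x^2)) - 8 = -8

Step 1. [(4*(x^2)) - 8 = -8] common factor 4 (LHS and -8) — divide through. So factor: (x^2) - 2 = -2.
Step 2. [(x^2) - 2 = -2] peel the -2: add 2 from each side ⇒ sub: x^2 = 0.
Step 3. [x^2 = 0] LHS squared, RHS 0 ≥ 0: apply √ (±) ⇒ sqrt: x = 0.

Answer: x ∈ {0}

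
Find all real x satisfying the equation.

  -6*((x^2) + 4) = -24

Step 1. [-6*((x^2) + 4) = -24] LHS = -6·(…); ÷-6 both sides. So div: (x^2) + 4 = 4.
Step 2. [(x^2) + 4 = 4] peel the +4: subtract 4 from each side, so sub: x^2 = 0.
Step 3. [x^2 = 0] LHS squared, RHS 0 ≥ 0: apply √ (±), so sqrt: x = 0.

Answer: x ∈ {0}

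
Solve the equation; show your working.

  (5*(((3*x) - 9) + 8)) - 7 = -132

Step 1. [(5*(((3*x) - 9) + 8)) - 7 = -132] peel the -7: add 7 from each side, so sub: 5*(((3*x) - 9) + 8) = -125.
Step 2. [5*(((3*x) - 9) + 8) = -125] 5·(inner) — divide through by 5. So div: ((3*x) - 9) + 8 = -25.
Step 3. [((3*x) - 9) + 8 = -25] 8 comes off first (subtract 8). So sub: (3*x) - 9 = -33.
Step 4. [(3*x) - 9 = -33] 3 | LHS and 3 | -33: pull 3 out. So factor: x - 3 = -11.
Step 5. [x - 3 = -11] the outer -3 inverts by adding 3, so sub: x = -8.

Answer: x ∈ {-8}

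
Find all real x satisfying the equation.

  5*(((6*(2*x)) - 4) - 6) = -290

Step 1. [5*(((6*(2*x)) - 4) - 6) = -290] 5 out front; divide by 5, so div: ((6*(2*x)) - 4) - 6 = -58.
Step 2. [((6*(2*x)) - 4) - 6 = -58] peel the -6: add 6 from each side. So sub: (6*(2*x)) - 4 = -52.
Step 3. [(6*(2*x)) - 4 = -52] add 4: x sits inside (… - 4), so sub: 6*(2*x) = -48.
Step 4. [6*(2*x) = -48] LHS = 6·(…); ÷6 both sides, so div: 2*x = -8.
Step 5. [2*x = -8] LHS = 2·(…); ÷2 both sides. So div: x = -4.

Answer: x ∈ {-4}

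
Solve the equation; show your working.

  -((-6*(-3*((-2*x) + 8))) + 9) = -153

Step 1. [-((-6*(-3*((-2*x) + 8))) + 9) = -153] flip signs both sides ⇒ neg: (-6*(-3*((-2*x) + 8))) + 9 = 153.
Step 2. [(-6*(-3*((-2*x) + 8))) + 9 = 153] the outer +9 inverts by subtracting 9. So sub: -6*(-3*((-2*x) + 8)) = 144.
Step 3. [-6*(-3*((-2*x) + 8)) = 144] -6 out front; divide by -6. So div: -3*((-2*x) + 8) = -24.
Step 4. [-3*((-2*x) + 8) = -24] leading coefficient -3: divide by -3, so div: (-2*x) + 8 = 8.
Step 5. [(-2*x) + 8 = 8] -2 | LHS and -2 | 8: pull -2 out. So factor: x - 4 = -4.
Step 6. [x - 4 = -4] -4 is outermost — add 4 both sides ⇒ sub: x = 0.

Answer: x ∈ {0}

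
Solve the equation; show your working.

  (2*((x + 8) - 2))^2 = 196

Step 1. [(2*((x + 8) - 2))^2 = 196] √ both sides: 196 ≥ 0 gives two branches. So sqrt: 2*((x + 8) - 2) = 14 or -14.
Step 2. [2*((x + 8) - 2) = 14 or -14] 2 out front; divide by 2 ⇒ div: (x + 8) - 2 = 7 or -7.
Step 3. [(x + 8) - 2 = 7 or -7] the outer -2 inverts by adding 2, so sub: x + 8 = 9 or -5.
Step 4. [x + 8 = 9 or -5] +8 is outermost — subtract 8 both sides ⇒ sub: x = 1 or -13.

Answer: x ∈ {-13, 1}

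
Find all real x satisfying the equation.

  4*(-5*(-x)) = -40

Step 1. [4*(-5*(-x)) = -40] 4·(inner) — divide through by 4 ⇒ div: -5*(-x) = -10.
Step 2. [-5*(-x) = -10] -5 out front; divide by -5. So div: -x = 2.
Step 3. [-x = 2] LHS negated; negate both sides, so neg: x = -2.

Answer: x ∈ {-2}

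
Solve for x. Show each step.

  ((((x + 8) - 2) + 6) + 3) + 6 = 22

Step 1. [((((x + 8) - 2) + 6) + 3) + 6 = 22] subtract 6: x sits inside (… + 6). So sub: (((x + 8) - 2) + 6) + 3 = 16.
Step 2. [(((x + 8) - 2) + 6) + 3 = 16] +3 is outermost — subtract 3 both sides. So sub: ((x + 8) - 2) + 6 = 13.
Step 3. [((x + 8) - 2) + 6 = 13] +6 is outermost — subtract 6 both sides. So sub: (x + 8) - 2 = 7.
Step 4. [(x + 8) - 2 = 7] peel the -2: add 2 from each side. So sub: x + 8 = 9.
Step 5. [x + 8 = 9] peel the +8: subtract 8 from each side, so sub: x = 1.

Answer: x ∈ {1}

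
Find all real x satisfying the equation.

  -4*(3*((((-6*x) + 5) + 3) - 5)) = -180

Step 1. [-4*(3*((((-6*x) + 5) + 3) - 5)) = -180] divide by the outer -4, so div: 3*((((-6*x) + 5) + 3) - 5) = 45.
Step 2. [3*((((-6*x) + 5) + 3) - 5) = 45] 3 out front; divide by 3 ⇒ div: (((-6*x) + 5) + 3) - 5 = 15.
Step 3. [(((-6*x) + 5) + 3) - 5 = 15] add 5: x sits inside (… - 5) ⇒ sub: ((-6*x) + 5) + 3 = 20.
Step 4. [((-6*x) + 5) + 3 = 20] peel the +3: subtract 3 from each side. So sub: (-6*x) + 5 = 17.
Step 5. [(-6*x) + 5 = 17] 5 comes off first (subtract 5), so sub: -6*x = 12.
Step 6. [-6*x = 12] LHS = -6·(…); ÷-6 both sides, so div: x = -2.

Answer: x ∈ {-2}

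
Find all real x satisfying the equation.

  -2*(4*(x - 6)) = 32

Step 1. [-2*(4*(x - 6)) = 32] divide by the outer -2. So div: 4*(x - 6) = -16.
Step 2. [4*(x - 6) = -16] leading coefficient 4: divide by 4 ⇒ div: x - 6 = -4.
Step 3. [x - 6 = -4] add 6: x sits inside (… - 6). So sub: x = 2.

Answer: x ∈ {2}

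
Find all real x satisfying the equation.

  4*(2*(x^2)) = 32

Step 1. [4*(2*(x^2)) = 32] leading coefficient 4: divide by 4. So div: 2*(x^2) = 8.
Step 2. [2*(x^2) = 8] LHS = 2·(…); ÷2 both sides ⇒ div: x^2 = 4.
Step 3. [x^2 = 4] √ both sides: 4 ≥ 0 gives two branches ⇒ sqrt: x = 2 or -2.

Answer: x ∈ {-2, 2}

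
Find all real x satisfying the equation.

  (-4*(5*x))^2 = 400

Step 1. [(-4*(5*x))^2 = 400] √ both sides: 400 ≥ 0 gives two branches ⇒ sqrt: -4*(5*x) = 20 or -20.
Step 2. [-4*(5*x) = 20 or -20] -4·(inner) — divide through by -4 ⇒ div: 5*x = -5 or 5.
Step 3. [5*x = -5 or 5] 5·(inner) — divide through by 5. So div: x = -1 or 1.

Answer: x ∈ {-1, 1}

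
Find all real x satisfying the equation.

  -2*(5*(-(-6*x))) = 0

Step 1. [-2*(5*(-(-6*x))) = 0] LHS = -2·(…); ÷-2 both sides ⇒ div: 5*(-(-6*x)) = 0.
Step 2. [5*(-(-6*x)) = 0] divide by the outer 5, so div: -(-6*x) = 0.
Step 3. [-(-6*x) = 0] leading − — multiply by −1. So neg: -6*x = 0.
Step 4. [-6*x = 0] divide by the outer -6, so div: x = 0.

Answer: x ∈ {0}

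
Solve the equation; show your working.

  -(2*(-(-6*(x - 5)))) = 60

Step 1. [-(2*(-(-6*(x - 5)))) = 60] LHS negated; negate both sides, so neg: 2*(-(-6*(x - 5))) = -60.
Step 2. [2*(-(-6*(x - 5))) = -60] divide by the outer 2, so div: -(-6*(x - 5)) = -30.
Step 3. [-(-6*(x - 5)) = -30] leading − — multiply by −1. So neg: -6*(x - 5) = 30.
Step 4. [-6*(x - 5) = 30] leading coefficient -6: divide by -6, so div: x - 5 = -5.
Step 5. [x - 5 = -5] 5 comes off first (add 5), so sub: x = 0.

Answer: x ∈ {0}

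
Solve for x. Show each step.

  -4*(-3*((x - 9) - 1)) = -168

Step 1. [-4*(-3*((x - 9) - 1)) = -168] -4 out front; divide by -4, so div: -3*((x - 9) - 1) = 42.
Step 2. [-3*((x - 9) - 1) = 42] divide by the outer -3, so div: (x - 9) - 1 = -14.
Step 3. [(x - 9) - 1 = -14] -1 is outermost — add 1 both sides ⇒ sub: x - 9 = -13.
Step 4. [x - 9 = -13] 9 comes off first (add 9), so sub: x = -4.

Answer: x ∈ {-4}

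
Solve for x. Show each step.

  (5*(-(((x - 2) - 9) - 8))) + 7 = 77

Step 1. [(5*(-(((x - 2) - 9) - 8))) + 7 = 77] subtract 7: x sits inside (… + 7). So sub: 5*(-(((x - 2) - 9) - 8)) = 70.
Step 2. [5*(-(((x - 2) - 9) - 8)) = 70] 5 out front; divide by 5. So div: -(((x - 2) - 9) - 8) = 14.
Step 3. [-(((x - 2) - 9) - 8) = 14] flip signs both sides. So neg: ((x - 2) - 9) - 8 = -14.
Step 4. [((x - 2) - 9) - 8 = -14] peel the -8: add 8 from each side, so sub: (x - 2) - 9 = -6.
Step 5. [(x - 2) - 9 = -6] peel the -9: add 9 from each side, so sub: x - 2 = 3.
Step 6. [x - 2 = 3] -2 is outermost — add 2 both sides. So sub: x = 5.

Answer: x ∈ {5}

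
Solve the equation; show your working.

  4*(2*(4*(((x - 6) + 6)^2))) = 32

Step 1. [4*(2*(4*(((x - 6) + 6)^2))) = 32] divide by the outer 4. So div: 2*(4*(((x - 6) + 6)^2)) = 8.
Step 2. [2*(4*(((x - 6) + 6)^2)) = 8] leading coefficient 2: divide by 2. So div: 4*(((x - 6) + 6)^2) = 4.
Step 3. [4*(((x - 6) + 6)^2) = 4] LHS = 4·(…); ÷4 both sides ⇒ div: ((x - 6) + 6)^2 = 1.
Step 4. [((x - 6) + 6)^2 = 1] √ both sides: 1 ≥ 0 gives two branches. So sqrt: (x - 6) + 6 = 1 or -1.
Step 5. [(x - 6) + 6 = 1 or -1] 6 comes off first (subtract 6). So sub: x - 6 = -5 or -7.
Step 6. [x - 6 = -5 or -7] add 6: x sits inside (… - 6). So sub: x = 1 or -1.

Answer: x ∈ {-1, 1}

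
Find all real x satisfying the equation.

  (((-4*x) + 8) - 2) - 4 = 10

Step 1. [(((-4*x) + 8) - 2) - 4 = 10] the outer -4 inverts by adding 4, so sub: ((-4*x) + 8) - 2 = 14.
Step 2. [((-4*x) + 8) - 2 = 14] 2 comes off first (add 2). So sub: (-4*x) + 8 = 16.
Step 3. [(-4*x) + 8 = 16] common factor -4 (LHS and 16) — divide through. So factor: x - 2 = -4.
Step 4. [x - 2 = -4] -2 is outermost — add 2 both sides, so sub: x = -2.

Answer: x ∈ {-2}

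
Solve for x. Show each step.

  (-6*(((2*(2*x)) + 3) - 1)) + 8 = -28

Step 1. [(-6*(((2*(2*x)) + 3) - 1)) + 8 = -28] +8 is outermost — subtract 8 both sides. So sub: -6*(((2*(2*x)) + 3) - 1) = -36.
Step 2. [-6*(((2*(2*x)) + 3) - 1) = -36] leading coefficient -6: divide by -6, so div: ((2*(2*x)) + 3) - 1 = 6.
Step 3. [((2*(2*x)) + 3) - 1 = 6] the outer -1 inverts by adding 1, so sub: (2*(2*x)) + 3 = 7.
Step 4. [(2*(2*x)) + 3 = 7] the outer +3 inverts by subtracting 3, so sub: 2*(2*x) = 4.
Step 5. [2*(2*x) = 4] LHS = 2·(…); ÷2 both sides, so div: 2*x = 2.
Step 6. [2*x = 2] 2·(inner) — divide through by 2, so div: x = 1.

Answer: x ∈ {1}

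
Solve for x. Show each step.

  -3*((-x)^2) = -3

Step 1. [-3*((-x)^2) = -3] divide by the outer -3. So div: (-x)^2 = 1.
Step 2. [(-x)^2 = 1] LHS squared, RHS 1 ≥ 0: apply √ (±) ⇒ sqrt: -x = 1 or -1.
Step 3. [-x = 1 or -1] flip signs both sides. So neg: x = -1 or 1.

Answer: x ∈ {-1, 1}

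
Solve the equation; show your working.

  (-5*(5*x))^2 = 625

Step 1. [(-5*(5*x))^2 = 625] LHS squared, RHS 625 ≥ 0: apply √ (±). So sqrt: -5*(5*x) = 25 or -25.
Step 2. [-5*(5*x) = 25 or -25] divide by the outer -5. So div: 5*x = -5 or 5.
Step 3. [5*x = -5 or 5] 5·(inner) — divide through by 5 ⇒ div: x = -1 or 1.

Answer: x ∈ {-1, 1}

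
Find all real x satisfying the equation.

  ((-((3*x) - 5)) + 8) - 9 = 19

Step 1. [((-((3*x) - 5)) + 8) - 9 = 19] -9 is outermost — add 9 both sides ⇒ sub: (-((3*x) - 5)) + 8 = 28.
Step 2. [(-((3*x) - 5)) + 8 = 28] the outer +8 inverts by subtracting 8. So sub: -((3*x) - 5) = 20.
Step 3. [-((3*x) - 5) = 20] LHS negated; negate both sides. So neg: (3*x) - 5 = -20.
Step 4. [(3*x) - 5 = -20] 5 comes off first (add 5), so sub: 3*x = -15.
Step 5. [3*x = -15] divide by the outer 3, so div: x = -5.

Answer: x ∈ {-5}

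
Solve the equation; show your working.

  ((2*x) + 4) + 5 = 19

Step 1. [((2*x) + 4) + 5 = 19] peel the +5: subtract 5 from each side ⇒ sub: (2*x) + 4 = 14.
Step 2. [(2*x) + 4 = 14] 2 divides every term; factor it out ⇒ factor: x + 2 = 7.
Step 3. [x + 2 = 7] the outer +2 inverts by subtracting 2. So sub: x = 5.

Answer: x ∈ {5}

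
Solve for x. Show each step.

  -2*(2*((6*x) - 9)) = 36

Step 1. [-2*(2*((6*x) - 9)) = 36] divide by the outer -2. So div: 2*((6*x) - 9) = -18.
Step 2. [2*((6*x) - 9) = -18] divide by the outer 2, so div: (6*x) - 9 = -9.
Step 3. [(6*x) - 9 = -9] 9 comes off first (add 9), so sub: 6*x = 0.
Step 4. [6*x = 0] divide by the outer 6, so div: x = 0.

Answer: x ∈ {0}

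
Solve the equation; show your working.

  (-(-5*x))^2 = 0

Step 1. [(-(-5*x))^2 = 0] √ both sides: 0 ≥ 0 gives two branches ⇒ sqrt: -(-5*x) = 0.
Step 2. [-(-5*x) = 0] LHS negated; negate both sides. So neg: -5*x = 0.
Step 3. [-5*x = 0] leading coefficient -5: divide by -5. So div: x = 0.

Answer: x ∈ {0}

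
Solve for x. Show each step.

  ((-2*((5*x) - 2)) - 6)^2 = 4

Step 1. [((-2*((5*x) - 2)) - 6)^2 = 4] LHS squared, RHS 4 ≥ 0: apply √ (±), so sqrt: (-2*((5*x) - 2)) - 6 = 2 or -2.
Step 2. [(-2*((5*x) - 2)) - 6 = 2 or -2] add 6: x sits inside (… - 6) ⇒ sub: -2*((5*x) - 2) = 8 or 4.
Step 3. [-2*((5*x) - 2) = 8 or 4] LHS = -2·(…); ÷-2 both sides ⇒ div: (5*x) - 2 = -4 or -2.
Step 4. [(5*x) - 2 = -4 or -2] 2 comes off first (add 2), so sub: 5*x = -2 or 0.
Step 5. [5*x = -2 or 0] LHS = 5·(…); ÷5 both sides ⇒ div: x = -2/5 or 0.

Answer: x ∈ {-2/5, 0}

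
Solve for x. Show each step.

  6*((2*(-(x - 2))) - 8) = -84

Step 1. [6*((2*(-(x - 2))) - 8) = -84] 6·(inner) — divide through by 6. So div: (2*(-(x - 2))) - 8 = -14.
Step 2. [(2*(-(x - 2))) - 8 = -14] 2 | LHS and 2 | -14: pull 2 out, so factor: (-(x - 2)) - 4 = -7.
Step 3. [(-(x - 2)) - 4 = -7] add 4: x sits inside (… - 4) ⇒ sub: -(x - 2) = -3.
Step 4. [-(x - 2) = -3] leading − — multiply by −1 ⇒ neg: x - 2 = 3.
Step 5. [x - 2 = 3] -2 is outermost — add 2 both sides, so sub: x = 5.

Answer: x ∈ {5}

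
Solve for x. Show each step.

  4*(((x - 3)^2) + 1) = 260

Step 1. [4*(((x - 3)^2) + 1) = 260] divide by the outer 4, so div: ((x - 3)^2) + 1 = 65.
Step 2. [((x - 3)^2) + 1 = 65] the outer +1 inverts by subtracting 1 ⇒ sub: (x - 3)^2 = 64.
Step 3. [(x - 3)^2 = 64] LHS squared, RHS 64 ≥ 0: apply √ (±), so sqrt: x - 3 = 8 or -8.
Step 4. [x - 3 = 8 or -8] peel the -3: add 3 from each side ⇒ sub: x = 11 or -5.

Answer: x ∈ {-5, 11}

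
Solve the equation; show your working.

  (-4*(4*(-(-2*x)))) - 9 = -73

Step 1. [(-4*(4*(-(-2*x)))) - 9 = -73] the outer -9 inverts by adding 9 ⇒ sub: -4*(4*(-(-2*x))) = -64.
Step 2. [-4*(4*(-(-2*x))) = -64] divide by the outer -4 ⇒ div: 4*(-(-2*x)) = 16.
Step 3. [4*(-(-2*x)) = 16] 4·(inner) — divide through by 4 ⇒ div: -(-2*x) = 4.
Step 4. [-(-2*x) = 4] flip signs both sides. So neg: -2*x = -4.
Step 5. [-2*x = -4] leading coefficient -2: divide by -2, so div: x = 2.

Answer: x ∈ {2}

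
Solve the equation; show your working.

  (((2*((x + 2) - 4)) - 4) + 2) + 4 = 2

Step 1. [(((2*((x + 2) - 4)) - 4) + 2) + 4 = 2] +4 is outermost — subtract 4 both sides, so sub: ((2*((x + 2) - 4)) - 4) + 2 = -2.
Step 2. [((2*((x + 2) - 4)) - 4) + 2 = -2] subtract 2: x sits inside (… + 2). So sub: (2*((x + 2) - 4)) - 4 = -4.
Step 3. [(2*((x + 2) - 4)) - 4 = -4] add 4: x sits inside (… - 4) ⇒ sub: 2*((x + 2) - 4) = 0.
Step 4. [2*((x + 2) - 4) = 0] 2·(inner) — divide through by 2, so div: (x + 2) - 4 = 0.
Step 5. [(x + 2) - 4 = 0] peel the -4: add 4 from each side, so sub: x + 2 = 4.
Step 6. [x + 2 = 4] +2 is outermost — subtract 2 both sides, so sub: x = 2.

Answer: x ∈ {2}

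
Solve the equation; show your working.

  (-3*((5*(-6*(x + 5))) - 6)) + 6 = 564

Step 1. [(-3*((5*(-6*(x + 5))) - 6)) + 6 = 564] +6 is outermost — subtract 6 both sides. So sub: -3*((5*(-6*(x + 5))) - 6) = 558.
Step 2. [-3*((5*(-6*(x + 5))) - 6) = 558] LHS = -3·(…); ÷-3 both sides, so div: (5*(-6*(x + 5))) - 6 = -186.
Step 3. [(5*(-6*(x + 5))) - 6 = -186] the outer -6 inverts by adding 6 ⇒ sub: 5*(-6*(x + 5)) = -180.
Step 4. [5*(-6*(x + 5)) = -180] LHS = 5·(…); ÷5 both sides. So div: -6*(x + 5) = -36.
Step 5. [-6*(x + 5) = -36] -6 out front; divide by -6, so div: x + 5 = 6.
Step 6. [x + 5 = 6] the outer +5 inverts by subtracting 5. So sub: x = 1.

Answer: x ∈ {1}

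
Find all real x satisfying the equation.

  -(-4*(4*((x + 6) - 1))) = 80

Step 1. [-(-4*(4*((x + 6) - 1))) = 80] flip signs both sides ⇒ neg: -4*(4*((x + 6) - 1)) = -80.
Step 2. [-4*(4*((x + 6) - 1)) = -80] divide by the outer -4, so div: 4*((x + 6) - 1) = 20.
Step 3. [4*((x + 6) - 1) = 20] 4 out front; divide by 4, so div: (x + 6) - 1 = 5.
Step 4. [(x + 6) - 1 = 5] 1 comes off first (add 1). So sub: x + 6 = 6.
Step 5. [x + 6 = 6] subtract 6: x sits inside (… + 6). So sub: x = 0.

Answer: x ∈ {0}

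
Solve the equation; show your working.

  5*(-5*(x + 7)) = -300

Step 1. [5*(-5*(x + 7)) = -300] LHS = 5·(…); ÷5 both sides. So div: -5*(x + 7) = -60.
Step 2. [-5*(x + 7) = -60] LHS = -5·(…); ÷-5 both sides ⇒ div: x + 7 = 12.
Step 3. [x + 7 = 12] subtract 7: x sits inside (… + 7), so sub: x = 5.

Answer: x ∈ {5}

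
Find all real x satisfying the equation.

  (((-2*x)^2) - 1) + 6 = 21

Step 1. [(((-2*x)^2) - 1) + 6 = 21] 6 comes off first (subtract 6). So sub: ((-2*x)^2) - 1 = 15.
Step 2. [((-2*x)^2) - 1 = 15] -1 is outermost — add 1 both sides, so sub: (-2*x)^2 = 16.
Step 3. [(-2*x)^2 = 16] LHS squared, RHS 16 ≥ 0: apply √ (±), so sqrt: -2*x = 4 or -4.
Step 4. [-2*x = 4 or -4] leading coefficient -2: divide by -2 ⇒ div: x = -2 or 2.

Answer: x ∈ {-2, 2}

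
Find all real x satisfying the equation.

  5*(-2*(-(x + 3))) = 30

Step 1. [5*(-2*(-(x + 3))) = 30] 5·(inner) — divide through by 5, so div: -2*(-(x + 3)) = 6.
Step 2. [-2*(-(x + 3)) = 6] -2 out front; divide by -2 ⇒ div: -(x + 3) = -3.
Step 3. [-(x + 3) = -3] flip signs both sides. So neg: x + 3 = 3.
Step 4. [x + 3 = 3] subtract 3: x sits inside (… + 3) ⇒ sub: x = 0.

Answer: x ∈ {0}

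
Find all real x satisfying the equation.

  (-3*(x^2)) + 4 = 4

Step 1. [(-3*(x^2)) + 4 = 4] +4 is outermost — subtract 4 both sides ⇒ sub: -3*(x^2) = 0.
Step 2. [-3*(x^2) = 0] -3·(inner) — divide through by -3. So div: x^2 = 0.
Step 3. [x^2 = 0] LHS squared, RHS 0 ≥ 0: apply √ (±). So sqrt: x = 0.

Answer: x ∈ {0}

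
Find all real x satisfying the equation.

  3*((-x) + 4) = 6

Step 1. [3*((-x) + 4) = 6] leading coefficient 3: divide by 3 ⇒ div: (-x) + 4 = 2.
Step 2. [(-x) + 4 = 2] the outer +4 inverts by subtracting 4 ⇒ sub: -x = -2.
Step 3. [-x = -2] flip signs both sides, so neg: x = 2.

Answer: x ∈ {2}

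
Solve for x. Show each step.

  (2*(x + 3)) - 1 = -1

Step 1. [(2*(x + 3)) - 1 = -1] 1 comes off first (add 1) ⇒ sub: 2*(x + 3) = 0.
Step 2. [2*(x + 3) = 0] LHS = 2·(…); ÷2 both sides, so div: x + 3 = 0.
Step 3. [x + 3 = 0] subtract 3: x sits inside (… + 3) ⇒ sub: x = -3.

Answer: x ∈ {-3}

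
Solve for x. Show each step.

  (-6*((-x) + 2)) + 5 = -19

Step 1. [(-6*((-x) + 2)) + 5 = -19] the outer +5 inverts by subtracting 5. So sub: -6*((-x) + 2) = -24.
Step 2. [-6*((-x) + 2) = -24] -6 out front; divide by -6 ⇒ div: (-x) + 2 = 4.
Step 3. [(-x) + 2 = 4] 2 comes off first (subtract 2), so sub: -x = 2.
Step 4. [-x = 2] LHS negated; negate both sides, so neg: x = -2.

Answer: x ∈ {-2}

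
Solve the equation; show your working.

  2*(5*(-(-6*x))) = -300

Step 1. [2*(5*(-(-6*x))) = -300] leading coefficient 2: divide by 2 ⇒ div: 5*(-(-6*x)) = -150.
Step 2. [5*(-(-6*x)) = -150] 5·(inner) — divide through by 5, so div: -(-6*x) = -30.
Step 3. [-(-6*x) = -30] flip signs both sides ⇒ neg: -6*x = 30.
Step 4. [-6*x = 30] LHS = -6·(…); ÷-6 both sides, so div: x = -5.

Answer: x ∈ {-5}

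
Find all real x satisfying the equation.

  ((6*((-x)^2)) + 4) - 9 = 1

Step 1. [((6*((-x)^2)) + 4) - 9 = 1] -9 is outermost — add 9 both sides, so sub: (6*((-x)^2)) + 4 = 10.
Step 2. [(6*((-x)^2)) + 4 = 10] peel the +4: subtract 4 from each side. So sub: 6*((-x)^2) = 6.
Step 3. [6*((-x)^2) = 6] divide by the outer 6, so div: (-x)^2 = 1.
Step 4. [(-x)^2 = 1] LHS squared, RHS 1 ≥ 0: apply √ (±). So sqrt: -x = 1 or -1.
Step 5. [-x = 1 or -1] flip signs both sides ⇒ neg: x = -1 or 1.

Answer: x ∈ {-1, 1}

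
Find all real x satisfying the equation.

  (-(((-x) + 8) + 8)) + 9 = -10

Step 1. [(-(((-x) + 8) + 8)) + 9 = -10] 9 comes off first (subtract 9). So sub: -(((-x) + 8) + 8) = -19.
Step 2. [-(((-x) + 8) + 8) = -19] leading − — multiply by −1 ⇒ neg: ((-x) + 8) + 8 = 19.
Step 3. [((-x) + 8) + 8 = 19] 8 comes off first (subtract 8) ⇒ sub: (-x) + 8 = 11.
Step 4. [(-x) + 8 = 11] subtract 8: x sits inside (… + 8) ⇒ sub: -x = 3.
Step 5. [-x = 3] flip signs both sides, so neg: x = -3.

Answer: x ∈ {-3}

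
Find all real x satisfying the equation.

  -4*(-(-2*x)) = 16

Step 1. [-4*(-(-2*x)) = 16] -4 out front; divide by -4 ⇒ div: -(-2*x) = -4.
Step 2. [-(-2*x) = -4] LHS negated; negate both sides, so neg: -2*x = 4.
Step 3. [-2*x = 4] -2·(inner) — divide through by -2, so div: x = -2.

Answer: x ∈ {-2}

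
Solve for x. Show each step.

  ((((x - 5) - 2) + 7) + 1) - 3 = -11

Step 1. [((((x - 5) - 2) + 7) + 1) - 3 = -11] -3 is outermost — add 3 both sides, so sub: (((x - 5) - 2) + 7) + 1 = -8.
Step 2. [(((x - 5) - 2) + 7) + 1 = -8] 1 comes off first (subtract 1). So sub: ((x - 5) - 2) + 7 = -9.
Step 3. [((x - 5) - 2) + 7 = -9] +7 is outermost — subtract 7 both sides, so sub: (x - 5) - 2 = -16.
Step 4. [(x - 5) - 2 = -16] add 2: x sits inside (… - 2), so sub: x - 5 = -14.
Step 5. [x - 5 = -14] the outer -5 inverts by adding 5 ⇒ sub: x = -9.

Answer: x ∈ {-9}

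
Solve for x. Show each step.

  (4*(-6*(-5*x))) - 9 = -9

Step 1. [(4*(-6*(-5*x))) - 9 = -9] the outer -9 inverts by adding 9 ⇒ sub: 4*(-6*(-5*x)) = 0.
Step 2. [4*(-6*(-5*x)) = 0] divide by the outer 4. So div: -6*(-5*x) = 0.
Step 3. [-6*(-5*x) = 0] -6·(inner) — divide through by -6. So div: -5*x = 0.
Step 4. [-5*x = 0] leading coefficient -5: divide by -5. So div: x = 0.

Answer: x ∈ {0}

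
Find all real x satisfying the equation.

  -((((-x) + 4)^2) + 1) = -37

Step 1. [-((((-x) + 4)^2) + 1) = -37] LHS negated; negate both sides. So neg: (((-x) + 4)^2) + 1 = 37.
Step 2. [(((-x) + 4)^2) + 1 = 37] subtract 1: x sits inside (… + 1) ⇒ sub: ((-x) + 4)^2 = 36.
Step 3. [((-x) + 4)^2 = 36] 36 ≥ 0, LHS is (·)² — take ±√ ⇒ sqrt: (-x) + 4 = 6 or -6.
Step 4. [(-x) + 4 = 6 or -6] 4 comes off first (subtract 4), so sub: -x = 2 or -10.
Step 5. [-x = 2 or -10] leading − — multiply by −1, so neg: x = -2 or 10.

Answer: x ∈ {-2, 10}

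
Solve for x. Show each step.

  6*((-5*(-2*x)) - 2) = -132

Step 1. [6*((-5*(-2*x)) - 2) = -132] 6·(inner) — divide through by 6 ⇒ div: (-5*(-2*x)) - 2 = -22.
Step 2. [(-5*(-2*x)) - 2 = -22] the outer -2 inverts by adding 2. So sub: -5*(-2*x) = -20.
Step 3. [-5*(-2*x) = -20] divide by the outer -5. So div: -2*x = 4.
Step 4. [-2*x = 4] -2·(inner) — divide through by -2. So div: x = -2.

Answer: x ∈ {-2}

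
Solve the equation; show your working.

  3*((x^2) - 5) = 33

Step 1. [3*((x^2) - 5) = 33] divide by the outer 3. So div: (x^2) - 5 = 11.
Step 2. [(x^2) - 5 = 11] the outer -5 inverts by adding 5, so sub: x^2 = 16.
Step 3. [x^2 = 16] √ both sides: 16 ≥ 0 gives two branches. So sqrt: x = 4 or -4.

Answer: x ∈ {-4, 4}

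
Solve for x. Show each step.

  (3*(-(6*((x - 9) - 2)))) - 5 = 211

Step 1. [(3*(-(6*((x - 9) - 2)))) - 5 = 211] -5 is outermost — add 5 both sides. So sub: 3*(-(6*((x - 9) - 2))) = 216.
Step 2. [3*(-(6*((x - 9) - 2))) = 216] leading coefficient 3: divide by 3. So div: -(6*((x - 9) - 2)) = 72.
Step 3. [-(6*((x - 9) - 2)) = 72] flip signs both sides, so neg: 6*((x - 9) - 2) = -72.
Step 4. [6*((x - 9) - 2) = -72] 6 out front; divide by 6 ⇒ div: (x - 9) - 2 = -12.
Step 5. [(x - 9) - 2 = -12] peel the -2: add 2 from each side, so sub: x - 9 = -10.
Step 6. [x - 9 = -10] peel the -9: add 9 from each side, so sub: x = -1.

Answer: x ∈ {-1}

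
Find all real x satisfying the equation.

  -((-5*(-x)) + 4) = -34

Step 1. [-((-5*(-x)) + 4) = -34] leading − — multiply by −1 ⇒ neg: (-5*(-x)) + 4 = 34.
Step 2. [(-5*(-x)) + 4 = 34] 4 comes off first (subtract 4) ⇒ sub: -5*(-x) = 30.
Step 3. [-5*(-x) = 30] leading coefficient -5: divide by -5 ⇒ div: -x = -6.
Step 4. [-x = -6] LHS negated; negate both sides, so neg: x = 6.

Answer: x ∈ {6}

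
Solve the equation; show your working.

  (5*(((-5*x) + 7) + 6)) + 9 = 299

Step 1. [(5*(((-5*x) + 7) + 6)) + 9 = 299] +9 is outermost — subtract 9 both sides, so sub: 5*(((-5*x) + 7) + 6) = 290.
Step 2. [5*(((-5*x) + 7) + 6) = 290] 5·(inner) — divide through by 5, so div: ((-5*x) + 7) + 6 = 58.
Step 3. [((-5*x) + 7) + 6 = 58] subtract 6: x sits inside (… + 6). So sub: (-5*x) + 7 = 52.
Step 4. [(-5*x) + 7 = 52] +7 is outermost — subtract 7 both sides ⇒ sub: -5*x = 45.
Step 5. [-5*x = 45] leading coefficient -5: divide by -5, so div: x = -9.

Answer: x ∈ {-9}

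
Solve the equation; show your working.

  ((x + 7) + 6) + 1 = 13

Step 1. [((x + 7) + 6) + 1 = 13] subtract 1: x sits inside (… + 1). So sub: (x + 7) + 6 = 12.
Step 2. [(x + 7) + 6 = 12] +6 is outermost — subtract 6 both sides. So sub: x + 7 = 6.
Step 3. [x + 7 = 6] peel the +7: subtract 7 from each side ⇒ sub: x = -1.

Answer: x ∈ {-1}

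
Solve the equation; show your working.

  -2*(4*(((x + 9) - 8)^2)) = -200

Step 1. [-2*(4*(((x + 9) - 8)^2)) = -200] -2 out front; divide by -2, so div: 4*(((x + 9) - 8)^2) = 100.
Step 2. [4*(((x + 9) - 8)^2) = 100] leading coefficient 4: divide by 4. So div: ((x + 9) - 8)^2 = 25.
Step 3. [((x + 9) - 8)^2 = 25] √ both sides: 25 ≥ 0 gives two branches, so sqrt: (x + 9) - 8 = 5 or -5.
Step 4. [(x + 9) - 8 = 5 or -5] -8 is outermost — add 8 both sides. So sub: x + 9 = 13 or 3.
Step 5. [x + 9 = 13 or 3] +9 is outermost — subtract 9 both sides, so sub: x = 4 or -6.

Answer: x ∈ {-6, 4}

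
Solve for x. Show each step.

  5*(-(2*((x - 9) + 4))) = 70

Step 1. [5*(-(2*((x - 9) + 4))) = 70] LHS = 5·(…); ÷5 both sides. So div: -(2*((x - 9) + 4)) = 14.
Step 2. [-(2*((x - 9) + 4)) = 14] LHS negated; negate both sides ⇒ neg: 2*((x - 9) + 4) = -14.
Step 3. [2*((x - 9) + 4) = -14] LHS = 2·(…); ÷2 both sides, so div: (x - 9) + 4 = -7.
Step 4. [(x - 9) + 4 = -7] peel the +4: subtract 4 from each side ⇒ sub: x - 9 = -11.
Step 5. [x - 9 = -11] add 9: x sits inside (… - 9), so sub: x = -2.

Answer: x ∈ {-2}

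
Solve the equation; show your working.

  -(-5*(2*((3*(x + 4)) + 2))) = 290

Step 1. [-(-5*(2*((3*(x + 4)) + 2))) = 290] LHS negated; negate both sides ⇒ neg: -5*(2*((3*(x + 4)) + 2)) = -290.
Step 2. [-5*(2*((3*(x + 4)) + 2)) = -290] divide by the outer -5, so div: 2*((3*(x + 4)) + 2) = 58.
Step 3. [2*((3*(x + 4)) + 2) = 58] leading coefficient 2: divide by 2. So div: (3*(x + 4)) + 2 = 29.
Step 4. [(3*(x + 4)) + 2 = 29] +2 is outermost — subtract 2 both sides ⇒ sub: 3*(x + 4) = 27.
Step 5. [3*(x + 4) = 27] leading coefficient 3: divide by 3 ⇒ div: x + 4 = 9.
Step 6. [x + 4 = 9] the outer +4 inverts by subtracting 4, so sub: x = 5.

Answer: x ∈ {5}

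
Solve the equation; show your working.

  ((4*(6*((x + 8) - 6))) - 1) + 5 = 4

Step 1. [((4*(6*((x + 8) - 6))) - 1) + 5 = 4] peel the +5: subtract 5 from each side, so sub: (4*(6*((x + 8) - 6))) - 1 = -1.
Step 2. [(4*(6*((x + 8) - 6))) - 1 = -1] 1 comes off first (add 1) ⇒ sub: 4*(6*((x + 8) - 6)) = 0.
Step 3. [4*(6*((x + 8) - 6)) = 0] LHS = 4·(…); ÷4 both sides. So div: 6*((x + 8) - 6) = 0.
Step 4. [6*((x + 8) - 6) = 0] 6·(inner) — divide through by 6 ⇒ div: (x + 8) - 6 = 0.
Step 5. [(x + 8) - 6 = 0] 6 comes off first (add 6), so sub: x + 8 = 6.
Step 6. [x + 8 = 6] peel the +8: subtract 8 from each side. So sub: x = -2.

Answer: x ∈ {-2}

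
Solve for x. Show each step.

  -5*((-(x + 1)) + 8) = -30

Step 1. [-5*((-(x + 1)) + 8) = -30] divide by the outer -5. So div: (-(x + 1)) + 8 = 6.
Step 2. [(-(x + 1)) + 8 = 6] subtract 8: x sits inside (… + 8). So sub: -(x + 1) = -2.
Step 3. [-(x + 1) = -2] LHS negated; negate both sides, so neg: x + 1 = 2.
Step 4. [x + 1 = 2] subtract 1: x sits inside (… + 1), so sub: x = 1.

Answer: x ∈ {1}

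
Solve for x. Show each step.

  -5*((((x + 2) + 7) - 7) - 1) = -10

Step 1. [-5*((((x + 2) + 7) - 7) - 1) = -10] divide by the outer -5 ⇒ div: (((x + 2) + 7) - 7) - 1 = 2.
Step 2. [(((x + 2) + 7) - 7) - 1 = 2] 1 comes off first (add 1) ⇒ sub: ((x + 2) + 7) - 7 = 3.
Step 3. [((x + 2) + 7) - 7 = 3] the outer -7 inverts by adding 7, so sub: (x + 2) + 7 = 10.
Step 4. [(x + 2) + 7 = 10] peel the +7: subtract 7 from each side, so sub: x + 2 = 3.
Step 5. [x + 2 = 3] the outer +2 inverts by subtracting 2, so sub: x = 1.

Answer: x ∈ {1}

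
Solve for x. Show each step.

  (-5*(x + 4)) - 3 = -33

Step 1. [(-5*(x + 4)) - 3 = -33] peel the -3: add 3 from each side, so sub: -5*(x + 4) = -30.
Step 2. [-5*(x + 4) = -30] leading coefficient -5: divide by -5, so div: x + 4 = 6.
Step 3. [x + 4 = 6] 4 comes off first (subtract 4), so sub: x = 2.

Answer: x ∈ {2}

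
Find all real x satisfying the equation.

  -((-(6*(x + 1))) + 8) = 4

Step 1. [-((-(6*(x + 1))) + 8) = 4] LHS negated; negate both sides, so neg: (-(6*(x + 1))) + 8 = -4.
Step 2. [(-(6*(x + 1))) + 8 = -4] +8 is outermost — subtract 8 both sides ⇒ sub: -(6*(x + 1)) = -12.
Step 3. [-(6*(x + 1)) = -12] LHS negated; negate both sides ⇒ neg: 6*(x + 1) = 12.
Step 4. [6*(x + 1) = 12] 6·(inner) — divide through by 6. So div: x + 1 = 2.
Step 5. [x + 1 = 2] subtract 1: x sits inside (… + 1). So sub: x = 1.

Answer: x ∈ {1}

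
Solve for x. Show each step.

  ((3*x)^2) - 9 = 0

Step 1. [((3*x)^2) - 9 = 0] 9 comes off first (add 9). So sub: (3*x)^2 = 9.
Step 2. [(3*x)^2 = 9] LHS squared, RHS 9 ≥ 0: apply √ (±), so sqrt: 3*x = 3 or -3.
Step 3. [3*x = 3 or -3] 3 out front; divide by 3. So div: x = 1 or -1.

Answer: x ∈ {-1, 1}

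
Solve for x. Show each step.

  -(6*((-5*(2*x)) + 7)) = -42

Step 1. [-(6*((-5*(2*x)) + 7)) = -42] flip signs both sides, so neg: 6*((-5*(2*x)) + 7) = 42.
Step 2. [6*((-5*(2*x)) + 7) = 42] LHS = 6·(…); ÷6 both sides. So div: (-5*(2*x)) + 7 = 7.
Step 3. [(-5*(2*x)) + 7 = 7] 7 comes off first (subtract 7). So sub: -5*(2*x) = 0.
Step 4. [-5*(2*x) = 0] leading coefficient -5: divide by -5, so div: 2*x = 0.
Step 5. [2*x = 0] LHS = 2·(…); ÷2 both sides ⇒ div: x = 0.

Answer: x ∈ {0}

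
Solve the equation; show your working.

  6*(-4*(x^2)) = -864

Step 1. [6*(-4*(x^2)) = -864] LHS = 6·(…); ÷6 both sides, so div: -4*(x^2) = -144.
Step 2. [-4*(x^2) = -144] leading coefficient -4: divide by -4. So div: x^2 = 36.
Step 3. [x^2 = 36] 36 ≥ 0, LHS is (·)² — take ±√, so sqrt: x = 6 or -6.

Answer: x ∈ {-6, 6}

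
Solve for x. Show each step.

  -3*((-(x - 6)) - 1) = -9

Step 1. [-3*((-(x - 6)) - 1) = -9] -3·(inner) — divide through by -3, so div: (-(x - 6)) - 1 = 3.
Step 2. [(-(x - 6)) - 1 = 3] add 1: x sits inside (… - 1), so sub: -(x - 6) = 4.
Step 3. [-(x - 6) = 4] flip signs both sides, so neg: x - 6 = -4.
Step 4. [x - 6 = -4] add 6: x sits inside (… - 6). So sub: x = 2.

Answer: x ∈ {2}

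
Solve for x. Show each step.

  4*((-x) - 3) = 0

Step 1. [4*((-x) - 3) = 0] 4·(inner) — divide through by 4. So div: (-x) - 3 = 0.
Step 2. [(-x) - 3 = 0] the outer -3 inverts by adding 3. So sub: -x = 3.
Step 3. [-x = 3] flip signs both sides, so neg: x = -3.

Answer: x ∈ {-3}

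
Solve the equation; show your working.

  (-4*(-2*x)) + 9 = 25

Step 1. [(-4*(-2*x)) + 9 = 25] subtract 9: x sits inside (… + 9). So sub: -4*(-2*x) = 16.
Step 2. [-4*(-2*x) = 16] -4·(inner) — divide through by -4. So div: -2*x = -4.
Step 3. [-2*x = -4] leading coefficient -2: divide by -2 ⇒ div: x = 2.

Answer: x ∈ {2}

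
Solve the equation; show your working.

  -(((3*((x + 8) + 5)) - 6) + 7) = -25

Step 1. [-(((3*((x + 8) + 5)) - 6) + 7) = -25] LHS negated; negate both sides, so neg: ((3*((x + 8) + 5)) - 6) + 7 = 25.
Step 2. [((3*((x + 8) + 5)) - 6) + 7 = 25] peel the +7: subtract 7 from each side ⇒ sub: (3*((x + 8) + 5)) - 6 = 18.
Step 3. [(3*((x + 8) + 5)) - 6 = 18] 3 | LHS and 3 | 18: pull 3 out. So factor: ((x + 8) + 5) - 2 = 6.
Step 4. [((x + 8) + 5) - 2 = 6] the outer -2 inverts by adding 2. So sub: (x + 8) + 5 = 8.
Step 5. [(x + 8) + 5 = 8] subtract 5: x sits inside (… + 5) ⇒ sub: x + 8 = 3.
Step 6. [x + 8 = 3] peel the +8: subtract 8 from each side, so sub: x = -5.

Answer: x ∈ {-5}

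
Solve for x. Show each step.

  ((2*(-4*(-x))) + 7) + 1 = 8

Step 1. [((2*(-4*(-x))) + 7) + 1 = 8] subtract 1: x sits inside (… + 1). So sub: (2*(-4*(-x))) + 7 = 7.
Step 2. [(2*(-4*(-x))) + 7 = 7] 7 comes off first (subtract 7) ⇒ sub: 2*(-4*(-x)) = 0.
Step 3. [2*(-4*(-x)) = 0] 2·(inner) — divide through by 2, so div: -4*(-x) = 0.
Step 4. [-4*(-x) = 0] -4·(inner) — divide through by -4, so div: -x = 0.
Step 5. [-x = 0] leading − — multiply by −1, so neg: x = 0.

Answer: x ∈ {0}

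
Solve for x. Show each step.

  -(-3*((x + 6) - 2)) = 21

Step 1. [-(-3*((x + 6) - 2)) = 21] LHS negated; negate both sides. So neg: -3*((x + 6) - 2) = -21.
Step 2. [-3*((x + 6) - 2) = -21] leading coefficient -3: divide by -3, so div: (x + 6) - 2 = 7.
Step 3. [(x + 6) - 2 = 7] -2 is outermost — add 2 both sides ⇒ sub: x + 6 = 9.
Step 4. [x + 6 = 9] the outer +6 inverts by subtracting 6. So sub: x = 3.

Answer: x ∈ {3}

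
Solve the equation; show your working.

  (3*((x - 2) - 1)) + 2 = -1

Step 1. [(3*((x - 2) - 1)) + 2 = -1] peel the +2: subtract 2 from each side ⇒ sub: 3*((x - 2) - 1) = -3.
Step 2. [3*((x - 2) - 1) = -3] 3 out front; divide by 3, so div: (x - 2) - 1 = -1.
Step 3. [(x - 2) - 1 = -1] add 1: x sits inside (… - 1) ⇒ sub: x - 2 = 0.
Step 4. [x - 2 = 0] 2 comes off first (add 2), so sub: x = 2.

Answer: x ∈ {2}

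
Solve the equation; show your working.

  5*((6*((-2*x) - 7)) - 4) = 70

Step 1. [5*((6*((-2*x) - 7)) - 4) = 70] divide by the outer 5. So div: (6*((-2*x) - 7)) - 4 = 14.
Step 2. [(6*((-2*x) - 7)) - 4 = 14] peel the -4: add 4 from each side ⇒ sub: 6*((-2*x) - 7) = 18.
Step 3. [6*((-2*x) - 7) = 18] divide by the outer 6, so div: (-2*x) - 7 = 3.
Step 4. [(-2*x) - 7 = 3] -7 is outermost — add 7 both sides, so sub: -2*x = 10.
Step 5. [-2*x = 10] LHS = -2·(…); ÷-2 both sides, so div: x = -5.

Answer: x ∈ {-5}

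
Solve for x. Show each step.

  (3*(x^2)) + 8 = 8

Step 1. [(3*(x^2)) + 8 = 8] subtract 8: x sits inside (… + 8), so sub: 3*(x^2) = 0.
Step 2. [3*(x^2) = 0] leading coefficient 3: divide by 3 ⇒ div: x^2 = 0.
Step 3. [x^2 = 0] LHS squared, RHS 0 ≥ 0: apply √ (±), so sqrt: x = 0.

Answer: x ∈ {0}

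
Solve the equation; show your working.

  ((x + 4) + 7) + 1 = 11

Step 1. [((x + 4) + 7) + 1 = 11] peel the +1: subtract 1 from each side, so sub: (x + 4) + 7 = 10.
Step 2. [(x + 4) + 7 = 10] peel the +7: subtract 7 from each side, so sub: x + 4 = 3.
Step 3. [x + 4 = 3] 4 comes off first (subtract 4) ⇒ sub: x = -1.

Answer: x ∈ {-1}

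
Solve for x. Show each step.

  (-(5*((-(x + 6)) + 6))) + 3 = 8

Step 1. [(-(5*((-(x + 6)) + 6))) + 3 = 8] the outer +3 inverts by subtracting 3 ⇒ sub: -(5*((-(x + 6)) + 6)) = 5.
Step 2. [-(5*((-(x + 6)) + 6)) = 5] leading − — multiply by −1. So neg: 5*((-(x + 6)) + 6) = -5.
Step 3. [5*((-(x + 6)) + 6) = -5] 5·(inner) — divide through by 5. So div: (-(x + 6)) + 6 = -1.
Step 4. [(-(x + 6)) + 6 = -1] 6 comes off first (subtract 6) ⇒ sub: -(x + 6) = -7.
Step 5. [-(x + 6) = -7] LHS negated; negate both sides. So neg: x + 6 = 7.
Step 6. [x + 6 = 7] peel the +6: subtract 6 from each side. So sub: x = 1.

Answer: x ∈ {1}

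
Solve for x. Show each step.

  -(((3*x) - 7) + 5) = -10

Step 1. [-(((3*x) - 7) + 5) = -10] flip signs both sides, so neg: ((3*x) - 7) + 5 = 10.
Step 2. [((3*x) - 7) + 5 = 10] the outer +5 inverts by subtracting 5, so sub: (3*x) - 7 = 5.
Step 3. [(3*x) - 7 = 5] the outer -7 inverts by adding 7, so sub: 3*x = 12.
Step 4. [3*x = 12] 3 out front; divide by 3. So div: x = 4.

Answer: x ∈ {4}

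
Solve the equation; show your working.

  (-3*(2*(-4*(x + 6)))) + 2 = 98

Step 1. [(-3*(2*(-4*(x + 6)))) + 2 = 98] the outer +2 inverts by subtracting 2, so sub: -3*(2*(-4*(x + 6))) = 96.
Step 2. [-3*(2*(-4*(x + 6))) = 96] divide by the outer -3 ⇒ div: 2*(-4*(x + 6)) = -32.
Step 3. [2*(-4*(x + 6)) = -32] LHS = 2·(…); ÷2 both sides, so div: -4*(x + 6) = -16.
Step 4. [-4*(x + 6) = -16] -4 out front; divide by -4 ⇒ div: x + 6 = 4.
Step 5. [x + 6 = 4] subtract 6: x sits inside (… + 6), so sub: x = -2.

Answer: x ∈ {-2}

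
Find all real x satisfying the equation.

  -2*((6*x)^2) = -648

Step 1. [-2*((6*x)^2) = -648] LHS = -2·(…); ÷-2 both sides, so div: (6*x)^2 = 324.
Step 2. [(6*x)^2 = 324] √ both sides: 324 ≥ 0 gives two branches, so sqrt: 6*x = 18 or -18.
Step 3. [6*x = 18 or -18] divide by the outer 6, so div: x = 3 or -3.

Answer: x ∈ {-3, 3}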